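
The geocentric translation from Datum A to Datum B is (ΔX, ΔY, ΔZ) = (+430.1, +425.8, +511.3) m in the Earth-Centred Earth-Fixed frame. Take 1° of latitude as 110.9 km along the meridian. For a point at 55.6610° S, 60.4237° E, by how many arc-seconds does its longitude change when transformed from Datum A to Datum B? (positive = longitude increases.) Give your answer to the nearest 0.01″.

sin φ = -0.825715, cos φ = 0.564088, sin λ = 0.869699, cos λ = 0.493582.
East component: ΔE = −sin λ·ΔX + cos λ·ΔY = −(0.869699)(430.1) + (0.493582)(425.8) = -163.89 m.
1° of latitude spans 110900 m; at latitude φ, 1° of longitude spans that × cos φ = 62557.4 m, so Δλ = -163.89 / 62557.4 × 3600 = -9.431″.

Δλ = -9.43″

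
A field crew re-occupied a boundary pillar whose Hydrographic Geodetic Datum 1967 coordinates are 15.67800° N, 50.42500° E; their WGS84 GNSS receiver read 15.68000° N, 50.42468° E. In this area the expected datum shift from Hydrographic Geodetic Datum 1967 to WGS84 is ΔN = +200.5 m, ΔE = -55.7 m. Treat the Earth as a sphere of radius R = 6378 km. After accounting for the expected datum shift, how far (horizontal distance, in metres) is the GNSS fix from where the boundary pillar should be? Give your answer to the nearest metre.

31 m

Observed coordinate differences: Δφ = +0.00200°, Δλ = -0.00032°.
Converting to metres (1° lat = 111317 m, cos φ = 0.962796): observed ΔN = 222.6 m, observed ΔE = -34.3 m.
Subtracting the expected shift leaves a residual of 222.6 − (200.5) = 22.1 m north and -34.3 − (-55.7) = 21.4 m east.
Residual distance = √(22.1² + 21.4²) = 30.8 m.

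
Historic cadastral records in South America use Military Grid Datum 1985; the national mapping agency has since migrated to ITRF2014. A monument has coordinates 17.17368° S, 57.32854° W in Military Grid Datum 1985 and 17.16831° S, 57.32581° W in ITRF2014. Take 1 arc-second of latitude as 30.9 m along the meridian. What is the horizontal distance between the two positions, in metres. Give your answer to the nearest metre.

Δφ = -17.16831° − -17.17368° = +0.00537°; Δλ = -57.32581° − -57.32854° = +0.00273°.
1° of latitude = 3600 × 30.90 = 111240 m.
ΔN = Δφ × 111240 = 597.4 m; ΔE = Δλ × 111240 × cos(-17.17368°) = +0.00273 × 111240 × 0.955414 = 290.1 m.
Distance = √(ΔE² + ΔN²) = √(290.1² + 597.4²) = 664.1 m.

664 m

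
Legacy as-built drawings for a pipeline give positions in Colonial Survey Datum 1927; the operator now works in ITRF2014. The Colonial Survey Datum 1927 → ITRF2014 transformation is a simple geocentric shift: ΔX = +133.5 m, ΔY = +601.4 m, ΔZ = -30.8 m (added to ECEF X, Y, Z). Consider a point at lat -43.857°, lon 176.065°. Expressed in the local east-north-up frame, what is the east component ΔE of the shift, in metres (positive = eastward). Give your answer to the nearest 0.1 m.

ΔE = -609.1 m

At φ = -43.857°, λ = 176.065°: sin φ = -0.692861, cos φ = 0.721071, sin λ = 0.068625, cos λ = -0.997643.
ΔE = −sin λ·ΔX + cos λ·ΔY = −(0.068625)·(133.5) + (-0.997643)·(601.4) = -609.14 m.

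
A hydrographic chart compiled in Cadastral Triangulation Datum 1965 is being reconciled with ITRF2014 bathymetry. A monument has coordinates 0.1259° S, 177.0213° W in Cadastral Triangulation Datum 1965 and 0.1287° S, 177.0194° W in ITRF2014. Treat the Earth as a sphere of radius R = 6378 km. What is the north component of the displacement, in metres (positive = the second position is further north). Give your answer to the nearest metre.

ΔN = -312 m

Δφ = -0.1287° − -0.1259° = -0.0028°; Δλ = -177.0194° − -177.0213° = +0.0019°.
1° along a meridian = πR/180 = 111317 m.
ΔN = Δφ × 111317 = -311.7 m; ΔE = Δλ × 111317 × cos(-0.1259°) = +0.0019 × 111317 × 0.999998 = 211.5 m.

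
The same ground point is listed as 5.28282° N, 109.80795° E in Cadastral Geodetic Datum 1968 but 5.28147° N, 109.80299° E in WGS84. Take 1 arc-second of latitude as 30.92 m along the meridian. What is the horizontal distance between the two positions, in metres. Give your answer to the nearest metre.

Δφ = 5.28147° − 5.28282° = -0.00135°; Δλ = 109.80299° − 109.80795° = -0.00496°.
1° of latitude = 3600 × 30.92 = 111312 m.
ΔN = Δφ × 111312 = -150.3 m; ΔE = Δλ × 111312 × cos(5.28282°) = -0.00496 × 111312 × 0.995752 = -549.8 m.
Distance = √(ΔE² + ΔN²) = √((-549.8)² + (-150.3)²) = 569.9 m.

570 m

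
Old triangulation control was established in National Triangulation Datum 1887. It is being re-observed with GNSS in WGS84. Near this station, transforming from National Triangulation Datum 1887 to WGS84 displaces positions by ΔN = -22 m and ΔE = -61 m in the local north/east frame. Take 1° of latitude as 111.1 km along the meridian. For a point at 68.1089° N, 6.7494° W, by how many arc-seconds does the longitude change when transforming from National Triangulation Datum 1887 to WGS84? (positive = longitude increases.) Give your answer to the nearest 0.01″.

At latitude 68.1089°, cos φ = 0.372844.
1° of longitude at this latitude = 111.1 × cos φ = 41.42 km, so Δλ = -61.0 / 41422.9 = -0.0014726° = -5.301″.

Δλ = -5.30″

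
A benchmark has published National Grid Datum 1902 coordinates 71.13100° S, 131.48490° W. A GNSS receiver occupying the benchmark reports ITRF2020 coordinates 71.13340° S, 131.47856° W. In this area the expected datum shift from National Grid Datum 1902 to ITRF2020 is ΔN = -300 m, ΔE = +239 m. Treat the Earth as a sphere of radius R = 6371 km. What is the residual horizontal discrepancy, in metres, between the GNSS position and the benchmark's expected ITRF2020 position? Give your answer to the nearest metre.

35 m

Observed coordinate differences: Δφ = -0.00240°, Δλ = +0.00634°.
Converting to metres (1° lat = 111195 m, cos φ = 0.323405): observed ΔN = -266.9 m, observed ΔE = 228.0 m.
Subtracting the expected shift leaves a residual of -266.9 − (-300) = 33.1 m north and 228.0 − (239) = -11.0 m east.
Residual distance = √(33.1² + (-11.0)²) = 34.9 m.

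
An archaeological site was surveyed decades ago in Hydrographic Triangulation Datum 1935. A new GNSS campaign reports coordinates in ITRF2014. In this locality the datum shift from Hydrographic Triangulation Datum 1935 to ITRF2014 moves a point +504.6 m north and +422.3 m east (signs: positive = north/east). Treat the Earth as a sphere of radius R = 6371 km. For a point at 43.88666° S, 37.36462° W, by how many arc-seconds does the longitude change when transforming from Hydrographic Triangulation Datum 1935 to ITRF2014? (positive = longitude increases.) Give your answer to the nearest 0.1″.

At latitude -43.88666°, cos φ = 0.720713.
One radian of longitude at latitude φ spans R cos φ, so Δλ = ΔE / (R cos φ) = 422.3 / (6371000 × 0.720713) = 9.1971e-05 rad = 18.970″.

Δλ = 19.0″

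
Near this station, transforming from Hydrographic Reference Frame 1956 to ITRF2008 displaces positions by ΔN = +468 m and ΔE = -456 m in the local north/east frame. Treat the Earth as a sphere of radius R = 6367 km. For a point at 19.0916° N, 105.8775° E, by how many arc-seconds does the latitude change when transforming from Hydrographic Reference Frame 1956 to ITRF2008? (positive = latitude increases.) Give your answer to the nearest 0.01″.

On a sphere of radius R, 1 rad of latitude = R, so Δφ = ΔN / R = 468.0 / 6367000 = 7.3504e-05 rad = 15.161″.

Δφ = 15.16″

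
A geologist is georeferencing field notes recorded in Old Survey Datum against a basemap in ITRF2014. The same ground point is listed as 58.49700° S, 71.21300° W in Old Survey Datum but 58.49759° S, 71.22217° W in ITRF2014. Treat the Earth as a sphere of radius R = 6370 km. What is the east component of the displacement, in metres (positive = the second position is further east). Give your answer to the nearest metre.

ΔE = -533 m

Δφ = -58.49759° − -58.49700° = -0.00059°; Δλ = -71.22217° − -71.21300° = -0.00917°.
1° along a meridian = πR/180 = 111177 m.
ΔN = Δφ × 111177 = -65.6 m; ΔE = Δλ × 111177 × cos(-58.49700°) = -0.00917 × 111177 × 0.522543 = -532.7 m.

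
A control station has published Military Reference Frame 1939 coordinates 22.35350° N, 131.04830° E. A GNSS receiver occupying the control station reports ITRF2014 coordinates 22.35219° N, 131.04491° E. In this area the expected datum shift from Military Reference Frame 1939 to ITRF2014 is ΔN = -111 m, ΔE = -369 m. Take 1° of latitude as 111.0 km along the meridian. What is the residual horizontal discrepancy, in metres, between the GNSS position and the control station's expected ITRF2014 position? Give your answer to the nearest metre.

Observed coordinate differences: Δφ = -0.00131°, Δλ = -0.00339°.
Converting to metres (1° lat = 111000 m, cos φ = 0.924855): observed ΔN = -145.4 m, observed ΔE = -348.0 m.
Subtracting the expected shift leaves a residual of -145.4 − (-111) = -34.4 m north and -348.0 − (-369) = 21.0 m east.
Residual distance = √((-34.4)² + 21.0²) = 40.3 m.

40 m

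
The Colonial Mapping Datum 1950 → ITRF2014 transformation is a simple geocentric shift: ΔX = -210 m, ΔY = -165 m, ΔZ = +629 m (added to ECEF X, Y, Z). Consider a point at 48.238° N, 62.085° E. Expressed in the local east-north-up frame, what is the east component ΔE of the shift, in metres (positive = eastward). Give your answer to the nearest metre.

ΔE = 108 m

At φ = 48.238°, λ = 62.085°: sin φ = 0.745918, cos φ = 0.666038, sin λ = 0.883643, cos λ = 0.468161.
ΔE = −sin λ·ΔX + cos λ·ΔY = −(0.883643)·(-210) + (0.468161)·(-165) = 108.32 m.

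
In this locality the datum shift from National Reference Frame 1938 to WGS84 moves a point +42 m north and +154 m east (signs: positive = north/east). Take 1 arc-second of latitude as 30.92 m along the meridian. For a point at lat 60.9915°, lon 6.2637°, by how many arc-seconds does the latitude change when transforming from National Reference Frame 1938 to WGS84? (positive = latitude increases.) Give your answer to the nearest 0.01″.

1″ of latitude = 30.92 m, so Δφ = 42.0 / 30.92 = 1.358″.

Δφ = 1.36″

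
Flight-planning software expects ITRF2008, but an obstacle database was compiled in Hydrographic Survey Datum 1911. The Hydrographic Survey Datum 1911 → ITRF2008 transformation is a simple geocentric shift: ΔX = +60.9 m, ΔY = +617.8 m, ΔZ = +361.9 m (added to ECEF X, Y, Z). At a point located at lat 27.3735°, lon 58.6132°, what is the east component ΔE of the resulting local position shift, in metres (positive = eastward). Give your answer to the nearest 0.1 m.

The local east axis at (φ, λ) is (−sin λ, cos λ, 0), so ΔE = −sin(58.6132°)·60.9 + cos(58.6132°)·617.8 = 269.77 m.

ΔE = 269.8 m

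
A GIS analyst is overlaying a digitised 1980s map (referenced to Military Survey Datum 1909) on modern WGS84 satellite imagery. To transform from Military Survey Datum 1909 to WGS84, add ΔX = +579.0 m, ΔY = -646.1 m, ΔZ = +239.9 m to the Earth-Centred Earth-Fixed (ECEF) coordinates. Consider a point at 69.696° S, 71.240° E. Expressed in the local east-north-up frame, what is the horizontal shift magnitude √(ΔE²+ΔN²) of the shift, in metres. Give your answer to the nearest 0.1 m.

819.4 m

The local east axis at (φ, λ) is (−sin λ, cos λ, 0), so ΔE = −sin(71.240°)·579.0 + cos(71.240°)·(-646.1) = -756.03 m.
The local north axis is (−sin φ cos λ, −sin φ sin λ, cos φ), giving ΔN = 174.639 − 573.762 + 83.246 = -315.88 m.
Horizontal magnitude = √(ΔE² + ΔN²) = √((-756.03)² + (-315.88)²) = 819.36 m.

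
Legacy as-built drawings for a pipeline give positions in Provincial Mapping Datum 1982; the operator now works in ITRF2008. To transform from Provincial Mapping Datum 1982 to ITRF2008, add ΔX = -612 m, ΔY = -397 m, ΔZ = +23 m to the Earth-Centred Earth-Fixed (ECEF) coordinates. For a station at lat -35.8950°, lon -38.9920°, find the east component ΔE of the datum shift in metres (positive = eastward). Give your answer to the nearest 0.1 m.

At φ = -35.8950°, λ = -38.9920°: sin φ = -0.586302, cos φ = 0.810093, sin λ = -0.629212, cos λ = 0.777234.
ΔE = −sin λ·ΔX + cos λ·ΔY = −(-0.629212)·(-612) + (0.777234)·(-397) = -693.64 m.

ΔE = -693.6 m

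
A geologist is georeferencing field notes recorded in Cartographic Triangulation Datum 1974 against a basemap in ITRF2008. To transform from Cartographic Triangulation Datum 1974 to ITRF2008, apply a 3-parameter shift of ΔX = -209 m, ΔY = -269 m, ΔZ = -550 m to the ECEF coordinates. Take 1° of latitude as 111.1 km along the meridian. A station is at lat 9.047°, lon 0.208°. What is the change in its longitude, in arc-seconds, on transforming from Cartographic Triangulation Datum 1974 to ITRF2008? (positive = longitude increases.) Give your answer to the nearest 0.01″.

sin φ = 0.157245, cos φ = 0.987560, sin λ = 0.003630, cos λ = 0.999993.
East component: ΔE = −sin λ·ΔX + cos λ·ΔY = −(0.003630)(-209) + (0.999993)(-269) = -268.24 m.
1° of latitude spans 111100 m; at latitude φ, 1° of longitude spans that × cos φ = 109717.9 m, so Δλ = -268.24 / 109717.9 × 3600 = -8.801″.

Δλ = -8.80″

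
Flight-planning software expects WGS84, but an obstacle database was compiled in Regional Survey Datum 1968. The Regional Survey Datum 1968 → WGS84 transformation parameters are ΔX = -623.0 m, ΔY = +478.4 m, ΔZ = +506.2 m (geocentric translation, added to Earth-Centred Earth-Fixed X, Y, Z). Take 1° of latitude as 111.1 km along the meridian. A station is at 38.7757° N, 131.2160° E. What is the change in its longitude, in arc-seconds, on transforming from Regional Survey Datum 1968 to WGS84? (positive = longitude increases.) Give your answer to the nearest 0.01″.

sin φ = 0.626273, cos φ = 0.779604, sin λ = 0.752231, cos λ = -0.658900.
East component: ΔE = −sin λ·ΔX + cos λ·ΔY = −(0.752231)(-623.0) + (-0.658900)(478.4) = 153.42 m.
1° of latitude spans 111100 m; at latitude φ, 1° of longitude spans that × cos φ = 86614.0 m, so Δλ = 153.42 / 86614.0 × 3600 = 6.377″.

Δλ = 6.38″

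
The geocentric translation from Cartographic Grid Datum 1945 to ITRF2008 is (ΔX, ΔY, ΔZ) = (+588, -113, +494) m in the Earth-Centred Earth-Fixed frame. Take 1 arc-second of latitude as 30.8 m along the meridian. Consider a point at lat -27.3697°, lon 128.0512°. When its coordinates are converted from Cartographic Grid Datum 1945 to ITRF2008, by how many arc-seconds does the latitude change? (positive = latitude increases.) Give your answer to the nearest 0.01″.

sin φ = -0.459730, cos φ = 0.888059, sin λ = 0.787460, cos λ = -0.616365.
North component: ΔN = −sin φ cos λ·ΔX − sin φ sin λ·ΔY + cos φ·ΔZ = −(-0.459730)(-0.616365)(588) − (-0.459730)(0.787460)(-113) + (0.888059)(494) = 231.18 m.
1° of latitude spans 3600 × 30.80 = 110880 m, so Δφ = 231.18 / 110880 × 3600 = 7.506″.

Δφ = 7.51″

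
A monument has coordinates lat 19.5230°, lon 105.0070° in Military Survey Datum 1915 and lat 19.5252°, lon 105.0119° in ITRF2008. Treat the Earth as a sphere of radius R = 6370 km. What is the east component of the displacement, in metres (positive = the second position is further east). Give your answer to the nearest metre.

ΔE = 513 m

Δφ = 19.5252° − 19.5230° = +0.0022°; Δλ = 105.0119° − 105.0070° = +0.0049°.
1° along a meridian = πR/180 = 111177 m.
ΔN = Δφ × 111177 = 244.6 m; ΔE = Δλ × 111177 × cos(19.5230°) = +0.0049 × 111177 × 0.942507 = 513.4 m.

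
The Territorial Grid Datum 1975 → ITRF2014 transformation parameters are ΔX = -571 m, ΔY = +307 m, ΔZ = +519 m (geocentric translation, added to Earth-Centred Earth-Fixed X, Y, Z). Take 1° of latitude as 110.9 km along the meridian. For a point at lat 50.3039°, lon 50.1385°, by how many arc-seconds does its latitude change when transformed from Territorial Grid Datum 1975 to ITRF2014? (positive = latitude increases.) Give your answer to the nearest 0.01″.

sin φ = 0.769443, cos φ = 0.638715, sin λ = 0.767596, cos λ = 0.640934.
North component: ΔN = −sin φ cos λ·ΔX − sin φ sin λ·ΔY + cos φ·ΔZ = −(0.769443)(0.640934)(-571) − (0.769443)(0.767596)(307) + (0.638715)(519) = 431.77 m.
1° of latitude spans 110900 m, so Δφ = 431.77 / 110900 × 3600 = 14.016″.

Δφ = 14.02″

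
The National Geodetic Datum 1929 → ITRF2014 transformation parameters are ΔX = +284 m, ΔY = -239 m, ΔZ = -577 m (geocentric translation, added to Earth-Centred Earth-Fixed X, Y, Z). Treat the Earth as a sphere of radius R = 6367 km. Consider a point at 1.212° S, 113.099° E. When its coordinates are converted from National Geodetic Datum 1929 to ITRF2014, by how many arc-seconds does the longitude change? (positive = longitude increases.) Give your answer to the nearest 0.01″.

Δλ = -5.43″

sin φ = -0.021152, cos φ = 0.999776, sin λ = 0.919828, cos λ = -0.392321.
East component: ΔE = −sin λ·ΔX + cos λ·ΔY = −(0.919828)(284) + (-0.392321)(-239) = -167.47 m.
1° of latitude spans πR/180 = 111125 m; at latitude φ, 1° of longitude spans that × cos φ = 111100.3 m, so Δλ = -167.47 / 111100.3 × 3600 = -5.426″.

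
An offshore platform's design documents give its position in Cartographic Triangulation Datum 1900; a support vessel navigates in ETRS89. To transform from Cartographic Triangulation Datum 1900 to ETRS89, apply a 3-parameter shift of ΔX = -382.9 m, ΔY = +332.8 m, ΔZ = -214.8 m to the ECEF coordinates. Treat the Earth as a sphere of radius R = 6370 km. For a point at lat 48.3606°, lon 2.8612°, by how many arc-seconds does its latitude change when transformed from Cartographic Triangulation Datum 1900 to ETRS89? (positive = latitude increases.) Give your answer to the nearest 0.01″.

Δφ = 4.23″

sin φ = 0.747341, cos φ = 0.664440, sin λ = 0.049917, cos λ = 0.998753.
North component: ΔN = −sin φ cos λ·ΔX − sin φ sin λ·ΔY + cos φ·ΔZ = −(0.747341)(0.998753)(-382.9) − (0.747341)(0.049917)(332.8) + (0.664440)(-214.8) = 130.66 m.
1° of latitude spans πR/180 = 111177 m, so Δφ = 130.66 / 111177 × 3600 = 4.231″.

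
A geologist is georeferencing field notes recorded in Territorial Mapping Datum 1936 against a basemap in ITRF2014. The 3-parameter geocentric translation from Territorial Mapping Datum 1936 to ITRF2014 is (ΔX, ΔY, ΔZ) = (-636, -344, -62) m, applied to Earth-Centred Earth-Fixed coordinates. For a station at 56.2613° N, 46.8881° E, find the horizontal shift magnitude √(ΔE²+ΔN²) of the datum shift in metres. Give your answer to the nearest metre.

583 m

At φ = 56.2613°, λ = 46.8881°: sin φ = 0.831579, cos φ = 0.555406, sin λ = 0.730020, cos λ = 0.683425.
ΔE = −sin λ·ΔX + cos λ·ΔY = −(0.730020)·(-636) + (0.683425)·(-344) = 229.19 m.
ΔN = −sin φ cos λ·ΔX − sin φ sin λ·ΔY + cos φ·ΔZ = −(0.831579)(0.683425)(-636) − (0.831579)(0.730020)(-344) + (0.555406)(-62) = 535.85 m.
Horizontal magnitude = √(ΔE² + ΔN²) = √(229.19² + 535.85²) = 582.81 m.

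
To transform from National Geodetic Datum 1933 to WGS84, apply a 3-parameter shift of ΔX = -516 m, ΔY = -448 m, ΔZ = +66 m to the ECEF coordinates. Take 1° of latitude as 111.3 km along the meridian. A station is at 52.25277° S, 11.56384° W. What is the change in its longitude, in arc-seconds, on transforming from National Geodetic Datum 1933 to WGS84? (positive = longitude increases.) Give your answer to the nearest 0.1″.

sin φ = -0.790719, cos φ = 0.612179, sin λ = -0.200460, cos λ = 0.979702.
East component: ΔE = −sin λ·ΔX + cos λ·ΔY = −(-0.200460)(-516) + (0.979702)(-448) = -542.34 m.
1° of latitude spans 111300 m; at latitude φ, 1° of longitude spans that × cos φ = 68135.5 m, so Δλ = -542.34 / 68135.5 × 3600 = -28.655″.

Δλ = -28.7″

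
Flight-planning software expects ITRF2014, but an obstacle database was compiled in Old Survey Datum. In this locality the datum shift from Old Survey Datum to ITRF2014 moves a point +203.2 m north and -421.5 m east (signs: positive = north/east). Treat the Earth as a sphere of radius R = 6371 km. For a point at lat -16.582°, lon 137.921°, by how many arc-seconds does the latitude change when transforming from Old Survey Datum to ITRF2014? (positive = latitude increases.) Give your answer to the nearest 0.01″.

Δφ = 6.58″

On a sphere of radius R, 1 rad of latitude = R, so Δφ = ΔN / R = 203.2 / 6371000 = 3.1895e-05 rad = 6.579″.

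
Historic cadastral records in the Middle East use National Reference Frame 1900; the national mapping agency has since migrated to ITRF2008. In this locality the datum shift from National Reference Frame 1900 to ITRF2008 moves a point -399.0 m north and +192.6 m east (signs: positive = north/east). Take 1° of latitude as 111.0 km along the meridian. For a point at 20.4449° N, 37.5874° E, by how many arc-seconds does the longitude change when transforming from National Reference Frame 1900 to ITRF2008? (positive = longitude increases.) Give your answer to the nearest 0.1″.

Δλ = 6.7″

At latitude 20.4449°, cos φ = 0.937009.
1° of longitude at this latitude = 111.0 × cos φ = 104.01 km, so Δλ = 192.6 / 104007.9 = 0.0018518° = 6.666″.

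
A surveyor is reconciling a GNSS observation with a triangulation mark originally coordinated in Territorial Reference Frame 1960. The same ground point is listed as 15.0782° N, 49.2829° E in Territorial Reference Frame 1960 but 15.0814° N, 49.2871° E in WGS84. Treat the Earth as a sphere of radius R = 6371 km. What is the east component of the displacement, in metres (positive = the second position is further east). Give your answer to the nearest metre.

ΔE = 451 m

Δφ = 15.0814° − 15.0782° = +0.0032°; Δλ = 49.2871° − 49.2829° = +0.0042°.
1° along a meridian = πR/180 = 111195 m.
ΔN = Δφ × 111195 = 355.8 m; ΔE = Δλ × 111195 × cos(15.0782°) = +0.0042 × 111195 × 0.965572 = 450.9 m.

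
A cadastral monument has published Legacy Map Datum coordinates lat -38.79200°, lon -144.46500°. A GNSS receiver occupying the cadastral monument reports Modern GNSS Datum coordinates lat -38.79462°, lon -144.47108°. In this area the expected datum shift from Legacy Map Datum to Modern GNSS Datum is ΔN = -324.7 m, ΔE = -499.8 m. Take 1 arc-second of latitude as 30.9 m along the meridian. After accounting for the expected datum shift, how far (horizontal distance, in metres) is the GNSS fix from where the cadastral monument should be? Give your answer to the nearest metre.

Observed coordinate differences: Δφ = -0.00262°, Δλ = -0.00608°.
Converting to metres (1° lat = 111240 m, cos φ = 0.779425): observed ΔN = -291.4 m, observed ΔE = -527.2 m.
Subtracting the expected shift leaves a residual of -291.4 − (-324.7) = 33.3 m north and -527.2 − (-499.8) = -27.4 m east.
Residual distance = √(33.3² + (-27.4)²) = 43.1 m.

43 m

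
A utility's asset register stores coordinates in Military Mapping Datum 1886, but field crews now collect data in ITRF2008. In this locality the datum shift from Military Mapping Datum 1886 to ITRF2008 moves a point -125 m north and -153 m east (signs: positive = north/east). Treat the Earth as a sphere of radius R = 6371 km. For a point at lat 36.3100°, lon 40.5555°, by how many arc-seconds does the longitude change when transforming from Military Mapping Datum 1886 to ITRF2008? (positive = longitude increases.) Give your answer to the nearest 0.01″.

At latitude 36.3100°, cos φ = 0.805825.
One radian of longitude at latitude φ spans R cos φ, so Δλ = ΔE / (R cos φ) = -153.0 / (6371000 × 0.805825) = -2.9802e-05 rad = -6.147″.

Δλ = -6.15″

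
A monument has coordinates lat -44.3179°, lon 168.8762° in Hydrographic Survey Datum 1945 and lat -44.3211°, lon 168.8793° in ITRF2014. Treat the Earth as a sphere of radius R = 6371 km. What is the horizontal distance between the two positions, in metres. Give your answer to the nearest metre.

433 m

Δφ = -44.3211° − -44.3179° = -0.0032°; Δλ = 168.8793° − 168.8762° = +0.0031°.
1° along a meridian = πR/180 = 111195 m.
ΔN = Δφ × 111195 = -355.8 m; ΔE = Δλ × 111195 × cos(-44.3179°) = +0.0031 × 111195 × 0.715475 = 246.6 m.
Distance = √(ΔE² + ΔN²) = √(246.6² + (-355.8)²) = 432.9 m.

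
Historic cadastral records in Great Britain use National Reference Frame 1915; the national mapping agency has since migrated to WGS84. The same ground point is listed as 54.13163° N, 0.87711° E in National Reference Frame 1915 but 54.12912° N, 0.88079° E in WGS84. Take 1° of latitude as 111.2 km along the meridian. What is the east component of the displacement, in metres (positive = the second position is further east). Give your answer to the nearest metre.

Δφ = 54.12912° − 54.13163° = -0.00251°; Δλ = 0.88079° − 0.87711° = +0.00368°.
ΔN = Δφ × 111200 = -279.1 m; ΔE = Δλ × 111200 × cos(54.13163°) = +0.00368 × 111200 × 0.585925 = 239.8 m.

ΔE = 240 m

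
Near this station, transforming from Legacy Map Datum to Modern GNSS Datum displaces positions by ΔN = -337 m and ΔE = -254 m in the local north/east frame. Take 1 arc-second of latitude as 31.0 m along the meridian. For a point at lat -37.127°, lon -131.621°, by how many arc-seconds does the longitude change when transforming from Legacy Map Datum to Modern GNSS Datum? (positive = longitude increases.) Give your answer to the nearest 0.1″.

Δλ = -10.3″

At latitude -37.127°, cos φ = 0.797300.
1″ of longitude at this latitude = 31.00 × cos φ = 24.7163 m, so Δλ = -254.0 / 24.7163 = -10.277″.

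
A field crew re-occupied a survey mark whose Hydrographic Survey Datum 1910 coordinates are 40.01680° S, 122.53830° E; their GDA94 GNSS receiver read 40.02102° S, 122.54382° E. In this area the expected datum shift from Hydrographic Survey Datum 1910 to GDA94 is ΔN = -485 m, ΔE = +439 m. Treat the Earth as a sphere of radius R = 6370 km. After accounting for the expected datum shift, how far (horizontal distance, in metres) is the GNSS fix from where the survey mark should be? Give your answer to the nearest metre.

Observed coordinate differences: Δφ = -0.00422°, Δλ = +0.00552°.
Converting to metres (1° lat = 111177 m, cos φ = 0.765856): observed ΔN = -469.2 m, observed ΔE = 470.0 m.
Subtracting the expected shift leaves a residual of -469.2 − (-485) = 15.8 m north and 470.0 − (439) = 31.0 m east.
Residual distance = √(15.8² + 31.0²) = 34.8 m.

35 m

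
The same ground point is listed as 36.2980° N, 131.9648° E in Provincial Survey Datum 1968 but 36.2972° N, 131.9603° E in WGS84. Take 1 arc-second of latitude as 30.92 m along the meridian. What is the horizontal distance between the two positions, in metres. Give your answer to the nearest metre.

Δφ = 36.2972° − 36.2980° = -0.0008°; Δλ = 131.9603° − 131.9648° = -0.0045°.
1° of latitude = 3600 × 30.92 = 111312 m.
ΔN = Δφ × 111312 = -89.0 m; ΔE = Δλ × 111312 × cos(36.2980°) = -0.0045 × 111312 × 0.805949 = -403.7 m.
Distance = √(ΔE² + ΔN²) = √((-403.7)² + (-89.0)²) = 413.4 m.

413 m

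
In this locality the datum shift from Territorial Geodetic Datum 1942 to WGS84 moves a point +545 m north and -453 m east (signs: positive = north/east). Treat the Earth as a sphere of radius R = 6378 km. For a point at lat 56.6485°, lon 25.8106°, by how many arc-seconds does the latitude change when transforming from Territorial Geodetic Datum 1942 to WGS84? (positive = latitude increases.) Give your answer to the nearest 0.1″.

On a sphere of radius R, 1 rad of latitude = R, so Δφ = ΔN / R = 545.0 / 6378000 = 8.5450e-05 rad = 17.625″.

Δφ = 17.6″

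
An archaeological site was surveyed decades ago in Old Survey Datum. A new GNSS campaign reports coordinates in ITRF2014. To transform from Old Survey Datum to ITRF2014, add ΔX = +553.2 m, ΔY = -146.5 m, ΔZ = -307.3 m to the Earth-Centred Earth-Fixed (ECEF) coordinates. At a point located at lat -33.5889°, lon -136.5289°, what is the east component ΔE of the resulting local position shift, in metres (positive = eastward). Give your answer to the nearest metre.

The local east axis at (φ, λ) is (−sin λ, cos λ, 0), so ΔE = −sin(-136.5289°)·553.2 + cos(-136.5289°)·(-146.5) = 486.91 m.

ΔE = 487 m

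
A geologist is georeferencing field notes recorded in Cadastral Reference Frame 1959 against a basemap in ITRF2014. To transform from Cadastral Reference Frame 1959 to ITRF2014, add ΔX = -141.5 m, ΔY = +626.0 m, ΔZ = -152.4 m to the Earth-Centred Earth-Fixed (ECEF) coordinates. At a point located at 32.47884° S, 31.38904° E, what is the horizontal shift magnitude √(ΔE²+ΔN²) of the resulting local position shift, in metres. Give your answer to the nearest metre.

608 m

At φ = -32.47884°, λ = 31.38904°: sin φ = -0.536988, cos φ = 0.843590, sin λ = 0.520846, cos λ = 0.853650.
ΔE = −sin λ·ΔX + cos λ·ΔY = −(0.520846)·(-141.5) + (0.853650)·(626.0) = 608.08 m.
ΔN = −sin φ cos λ·ΔX − sin φ sin λ·ΔY + cos φ·ΔZ = −(-0.536988)(0.853650)(-141.5) − (-0.536988)(0.520846)(626.0) + (0.843590)(-152.4) = -18.34 m.
Horizontal magnitude = √(ΔE² + ΔN²) = √(608.08² + (-18.34)²) = 608.36 m.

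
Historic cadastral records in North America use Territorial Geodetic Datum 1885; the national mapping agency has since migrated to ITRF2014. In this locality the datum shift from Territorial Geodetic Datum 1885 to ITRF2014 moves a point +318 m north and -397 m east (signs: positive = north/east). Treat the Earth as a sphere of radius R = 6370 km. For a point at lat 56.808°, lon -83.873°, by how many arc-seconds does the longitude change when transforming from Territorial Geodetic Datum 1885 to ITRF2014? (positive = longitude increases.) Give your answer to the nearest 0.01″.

Δλ = -23.48″

At latitude 56.808°, cos φ = 0.547446.
One radian of longitude at latitude φ spans R cos φ, so Δλ = ΔE / (R cos φ) = -397.0 / (6370000 × 0.547446) = -1.1384e-04 rad = -23.482″.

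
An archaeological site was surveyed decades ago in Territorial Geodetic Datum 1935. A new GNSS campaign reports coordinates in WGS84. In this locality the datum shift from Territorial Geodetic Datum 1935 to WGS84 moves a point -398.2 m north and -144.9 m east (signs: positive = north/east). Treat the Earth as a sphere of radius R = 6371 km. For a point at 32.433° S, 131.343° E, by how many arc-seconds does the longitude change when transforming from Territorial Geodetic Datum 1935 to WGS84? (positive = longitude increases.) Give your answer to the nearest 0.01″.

Δλ = -5.56″

At latitude -32.433°, cos φ = 0.844019.
One radian of longitude at latitude φ spans R cos φ, so Δλ = ΔE / (R cos φ) = -144.9 / (6371000 × 0.844019) = -2.6947e-05 rad = -5.558″.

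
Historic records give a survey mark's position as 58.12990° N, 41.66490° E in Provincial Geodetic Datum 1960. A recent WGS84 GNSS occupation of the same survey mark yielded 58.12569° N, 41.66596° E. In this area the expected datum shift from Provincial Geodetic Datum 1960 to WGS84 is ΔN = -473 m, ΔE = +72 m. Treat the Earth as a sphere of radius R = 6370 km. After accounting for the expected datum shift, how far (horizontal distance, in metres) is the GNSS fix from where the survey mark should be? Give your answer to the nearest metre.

Observed coordinate differences: Δφ = -0.00421°, Δλ = +0.00106°.
Converting to metres (1° lat = 111177 m, cos φ = 0.527995): observed ΔN = -468.1 m, observed ΔE = 62.2 m.
Subtracting the expected shift leaves a residual of -468.1 − (-473) = 4.9 m north and 62.2 − (72) = -9.8 m east.
Residual distance = √(4.9² + (-9.8)²) = 11.0 m.

11 m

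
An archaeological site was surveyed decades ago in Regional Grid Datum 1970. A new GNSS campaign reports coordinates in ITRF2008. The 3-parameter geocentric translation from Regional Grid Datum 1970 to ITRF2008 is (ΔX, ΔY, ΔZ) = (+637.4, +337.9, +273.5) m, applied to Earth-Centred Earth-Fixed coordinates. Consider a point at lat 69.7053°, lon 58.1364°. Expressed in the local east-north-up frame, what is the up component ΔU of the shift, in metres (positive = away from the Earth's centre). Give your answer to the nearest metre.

The local up (radial) axis is (cos φ cos λ, cos φ sin λ, sin φ), giving ΔU = 116.709 + 99.539 + 256.521 = 472.77 m.

ΔU = 473 m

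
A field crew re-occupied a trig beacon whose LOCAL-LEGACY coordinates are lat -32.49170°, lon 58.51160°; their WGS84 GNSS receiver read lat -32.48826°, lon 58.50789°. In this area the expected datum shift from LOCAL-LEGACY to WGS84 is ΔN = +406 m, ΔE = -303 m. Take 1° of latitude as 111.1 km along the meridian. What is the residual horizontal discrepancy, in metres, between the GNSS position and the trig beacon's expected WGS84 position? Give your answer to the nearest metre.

51 m

Observed coordinate differences: Δφ = +0.00344°, Δλ = -0.00371°.
Converting to metres (1° lat = 111100 m, cos φ = 0.843469): observed ΔN = 382.2 m, observed ΔE = -347.7 m.
Subtracting the expected shift leaves a residual of 382.2 − (406) = -23.8 m north and -347.7 − (-303) = -44.7 m east.
Residual distance = √((-23.8)² + (-44.7)²) = 50.6 m.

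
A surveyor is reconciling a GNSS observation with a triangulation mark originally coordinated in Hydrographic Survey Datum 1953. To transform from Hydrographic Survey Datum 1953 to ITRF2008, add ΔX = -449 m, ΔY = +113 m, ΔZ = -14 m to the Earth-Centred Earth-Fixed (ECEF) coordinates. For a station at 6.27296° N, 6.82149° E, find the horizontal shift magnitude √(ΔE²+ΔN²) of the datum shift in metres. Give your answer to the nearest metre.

At φ = 6.27296°, λ = 6.82149°: sin φ = 0.109265, cos φ = 0.994013, sin λ = 0.118776, cos λ = 0.992921.
ΔE = −sin λ·ΔX + cos λ·ΔY = −(0.118776)·(-449) + (0.992921)·(113) = 165.53 m.
ΔN = −sin φ cos λ·ΔX − sin φ sin λ·ΔY + cos φ·ΔZ = −(0.109265)(0.992921)(-449) − (0.109265)(0.118776)(113) + (0.994013)(-14) = 33.33 m.
Horizontal magnitude = √(ΔE² + ΔN²) = √(165.53² + 33.33²) = 168.85 m.

169 m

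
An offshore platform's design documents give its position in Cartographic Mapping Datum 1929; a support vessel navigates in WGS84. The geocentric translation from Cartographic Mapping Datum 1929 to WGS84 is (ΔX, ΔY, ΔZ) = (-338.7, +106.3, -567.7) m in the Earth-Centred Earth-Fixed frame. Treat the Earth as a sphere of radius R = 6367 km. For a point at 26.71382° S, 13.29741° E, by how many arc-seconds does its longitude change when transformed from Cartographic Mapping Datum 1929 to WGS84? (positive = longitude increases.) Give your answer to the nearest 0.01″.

sin φ = -0.449534, cos φ = 0.893263, sin λ = 0.230006, cos λ = 0.973189.
East component: ΔE = −sin λ·ΔX + cos λ·ΔY = −(0.230006)(-338.7) + (0.973189)(106.3) = 181.35 m.
1° of latitude spans πR/180 = 111125 m; at latitude φ, 1° of longitude spans that × cos φ = 99264.0 m, so Δλ = 181.35 / 99264.0 × 3600 = 6.577″.

Δλ = 6.58″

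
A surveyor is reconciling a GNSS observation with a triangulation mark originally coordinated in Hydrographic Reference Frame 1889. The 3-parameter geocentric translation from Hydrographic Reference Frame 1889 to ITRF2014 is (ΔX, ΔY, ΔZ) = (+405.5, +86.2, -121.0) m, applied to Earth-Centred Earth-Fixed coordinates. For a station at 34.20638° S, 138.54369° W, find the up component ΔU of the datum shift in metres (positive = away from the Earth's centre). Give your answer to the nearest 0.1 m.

At φ = -34.20638°, λ = -138.54369°: sin φ = -0.562175, cos φ = 0.827018, sin λ = -0.662049, cos λ = -0.749461.
ΔU = cos φ cos λ·ΔX + cos φ sin λ·ΔY + sin φ·ΔZ = (0.827018)(-0.749461)(405.5) + (0.827018)(-0.662049)(86.2) + (-0.562175)(-121.0) = -230.51 m.

ΔU = -230.5 m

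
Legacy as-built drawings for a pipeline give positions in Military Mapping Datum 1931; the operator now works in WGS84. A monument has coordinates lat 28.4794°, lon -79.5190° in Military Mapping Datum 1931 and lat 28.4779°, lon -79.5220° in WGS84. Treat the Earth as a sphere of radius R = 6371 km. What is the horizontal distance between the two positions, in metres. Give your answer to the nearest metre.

337 m

Δφ = 28.4779° − 28.4794° = -0.0015°; Δλ = -79.5220° − -79.5190° = -0.0030°.
1° along a meridian = πR/180 = 111195 m.
ΔN = Δφ × 111195 = -166.8 m; ΔE = Δλ × 111195 × cos(28.4794°) = -0.0030 × 111195 × 0.878989 = -293.2 m.
Distance = √(ΔE² + ΔN²) = √((-293.2)² + (-166.8)²) = 337.3 m.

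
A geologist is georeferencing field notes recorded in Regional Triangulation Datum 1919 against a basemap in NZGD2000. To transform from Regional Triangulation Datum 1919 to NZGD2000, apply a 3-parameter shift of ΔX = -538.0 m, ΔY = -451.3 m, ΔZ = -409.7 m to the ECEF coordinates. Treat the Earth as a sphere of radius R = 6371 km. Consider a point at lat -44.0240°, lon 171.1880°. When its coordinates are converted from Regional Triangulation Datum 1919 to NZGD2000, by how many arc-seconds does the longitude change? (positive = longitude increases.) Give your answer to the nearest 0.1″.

Δλ = 23.8″

sin φ = -0.694960, cos φ = 0.719049, sin λ = 0.153193, cos λ = -0.988196.
East component: ΔE = −sin λ·ΔX + cos λ·ΔY = −(0.153193)(-538.0) + (-0.988196)(-451.3) = 528.39 m.
1° of latitude spans πR/180 = 111195 m; at latitude φ, 1° of longitude spans that × cos φ = 79954.6 m, so Δλ = 528.39 / 79954.6 × 3600 = 23.791″.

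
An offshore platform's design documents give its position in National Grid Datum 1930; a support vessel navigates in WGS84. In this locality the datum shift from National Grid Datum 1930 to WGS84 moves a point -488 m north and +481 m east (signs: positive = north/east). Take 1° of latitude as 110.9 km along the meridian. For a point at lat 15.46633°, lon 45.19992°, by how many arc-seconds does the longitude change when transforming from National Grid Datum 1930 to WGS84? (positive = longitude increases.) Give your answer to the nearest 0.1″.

At latitude 15.46633°, cos φ = 0.963787.
1° of longitude at this latitude = 110.9 × cos φ = 106.88 km, so Δλ = 481.0 / 106884.0 = 0.0045002° = 16.201″.

Δλ = 16.2″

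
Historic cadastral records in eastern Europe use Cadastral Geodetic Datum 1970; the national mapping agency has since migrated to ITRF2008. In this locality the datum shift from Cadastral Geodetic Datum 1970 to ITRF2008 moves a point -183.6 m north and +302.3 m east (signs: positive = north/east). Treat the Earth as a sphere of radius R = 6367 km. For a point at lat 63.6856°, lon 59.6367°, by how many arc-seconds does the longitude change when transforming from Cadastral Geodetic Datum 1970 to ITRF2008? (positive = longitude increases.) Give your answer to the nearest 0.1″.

Δλ = 22.1″

At latitude 63.6856°, cos φ = 0.443296.
One radian of longitude at latitude φ spans R cos φ, so Δλ = ΔE / (R cos φ) = 302.3 / (6367000 × 0.443296) = 1.0710e-04 rad = 22.092″.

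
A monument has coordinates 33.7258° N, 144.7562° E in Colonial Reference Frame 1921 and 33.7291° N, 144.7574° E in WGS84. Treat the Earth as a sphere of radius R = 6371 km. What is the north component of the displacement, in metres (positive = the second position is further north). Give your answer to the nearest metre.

Δφ = 33.7291° − 33.7258° = +0.0033°; Δλ = 144.7574° − 144.7562° = +0.0012°.
1° along a meridian = πR/180 = 111195 m.
ΔN = Δφ × 111195 = 366.9 m; ΔE = Δλ × 111195 × cos(33.7258°) = +0.0012 × 111195 × 0.831704 = 111.0 m.

ΔN = 367 m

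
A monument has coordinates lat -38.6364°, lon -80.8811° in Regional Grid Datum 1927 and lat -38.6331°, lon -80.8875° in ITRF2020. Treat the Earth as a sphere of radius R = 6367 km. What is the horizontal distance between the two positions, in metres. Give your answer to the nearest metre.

666 m

Δφ = -38.6331° − -38.6364° = +0.0033°; Δλ = -80.8875° − -80.8811° = -0.0064°.
1° along a meridian = πR/180 = 111125 m.
ΔN = Δφ × 111125 = 366.7 m; ΔE = Δλ × 111125 × cos(-38.6364°) = -0.0064 × 111125 × 0.781124 = -555.5 m.
Distance = √(ΔE² + ΔN²) = √((-555.5)² + 366.7²) = 665.7 m.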